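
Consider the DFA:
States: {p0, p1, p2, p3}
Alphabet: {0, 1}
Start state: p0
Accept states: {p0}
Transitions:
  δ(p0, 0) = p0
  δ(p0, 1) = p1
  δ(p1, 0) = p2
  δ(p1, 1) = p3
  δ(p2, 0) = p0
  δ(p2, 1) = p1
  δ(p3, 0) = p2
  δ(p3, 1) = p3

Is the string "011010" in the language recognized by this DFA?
Processing string "011010":
  p0 --0--> p0
  p0 --1--> p1
  p1 --1--> p3
  p3 --0--> p2
  p2 --1--> p1
  p1 --0--> p2
Final state: p2
Accept states: {p0}
No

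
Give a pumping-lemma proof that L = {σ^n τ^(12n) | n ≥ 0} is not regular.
Assume L is regular with pumping length p. Idea: pumping the σ-block breaks the 1:12 ratio.
Choose s = σ^p τ^(12p) (length 13p ≥ p). By the pumping lemma, s = xyz with |xy| ≤ p, |y| > 0, so y = σ^k with k ≥ 1. Then xy²z = σ^(p+k) τ^(12p). For this to be in L we would need 12p = 12(p+k), i.e. 12k = 0, contradicting k ≥ 1. So xy²z ∉ L.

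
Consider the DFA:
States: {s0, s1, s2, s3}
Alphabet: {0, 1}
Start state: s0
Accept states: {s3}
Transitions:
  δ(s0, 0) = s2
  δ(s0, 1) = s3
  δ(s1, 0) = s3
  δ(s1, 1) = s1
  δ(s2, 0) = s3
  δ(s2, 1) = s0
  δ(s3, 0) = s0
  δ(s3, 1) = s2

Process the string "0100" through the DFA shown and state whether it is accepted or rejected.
Processing string "0100":
  s0 --0--> s2
  s2 --1--> s0
  s0 --0--> s2
  s2 --0--> s3
Final state: s3
Accept states: {s3}
Yes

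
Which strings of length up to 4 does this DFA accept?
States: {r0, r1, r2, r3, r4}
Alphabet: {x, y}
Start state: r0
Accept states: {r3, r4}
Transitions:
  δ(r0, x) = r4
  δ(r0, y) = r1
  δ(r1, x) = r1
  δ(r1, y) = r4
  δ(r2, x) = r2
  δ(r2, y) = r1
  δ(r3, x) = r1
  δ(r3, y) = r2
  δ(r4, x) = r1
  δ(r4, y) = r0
x, yy, xxy, xyx, yxy, xxxy, xyyy, yxxy, yyxy, yyyx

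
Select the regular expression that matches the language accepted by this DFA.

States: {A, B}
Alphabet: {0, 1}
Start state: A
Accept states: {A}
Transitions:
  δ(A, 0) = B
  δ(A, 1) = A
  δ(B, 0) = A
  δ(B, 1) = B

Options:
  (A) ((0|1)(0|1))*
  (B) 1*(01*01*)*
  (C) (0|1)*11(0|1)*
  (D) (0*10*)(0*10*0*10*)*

Check each option against the DFA on short strings; one disagreement eliminates an option:
  (A) ((0|1)(0|1))*: on '1' the DFA goes A → A and accepts (A ∈ Accept), but the regex does not match it → eliminate
  (B) 1*(01*01*)*: agrees with the DFA on every string of length ≤ 6
  (C) (0|1)*11(0|1)*: on ε the DFA stays in A and accepts (A ∈ Accept), but the regex does not match it → eliminate
  (D) (0*10*)(0*10*0*10*)*: on ε the DFA stays in A and accepts (A ∈ Accept), but the regex does not match it → eliminate
Only (B) is consistent with the DFA.
(B) 1*(01*01*)*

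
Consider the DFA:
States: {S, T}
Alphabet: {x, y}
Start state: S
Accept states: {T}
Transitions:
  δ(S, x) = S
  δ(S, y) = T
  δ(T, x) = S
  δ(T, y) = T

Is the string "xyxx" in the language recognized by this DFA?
Processing string "xyxx":
  S --x--> S
  S --y--> T
  T --x--> S
  S --x--> S
Final state: S
Accept states: {T}
No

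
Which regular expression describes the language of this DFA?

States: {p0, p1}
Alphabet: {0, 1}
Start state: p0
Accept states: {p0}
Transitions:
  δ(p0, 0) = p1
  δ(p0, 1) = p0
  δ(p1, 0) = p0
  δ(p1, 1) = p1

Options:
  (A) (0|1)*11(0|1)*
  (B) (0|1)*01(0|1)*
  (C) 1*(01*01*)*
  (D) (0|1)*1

Check each option against the DFA on short strings; one disagreement eliminates an option:
  (A) (0|1)*11(0|1)*: on ε the DFA stays in p0 and accepts (p0 ∈ Accept), but the regex does not match it → eliminate
  (B) (0|1)*01(0|1)*: on ε the DFA stays in p0 and accepts (p0 ∈ Accept), but the regex does not match it → eliminate
  (C) 1*(01*01*)*: agrees with the DFA on every string of length ≤ 6
  (D) (0|1)*1: on ε the DFA stays in p0 and accepts (p0 ∈ Accept), but the regex does not match it → eliminate
Only (C) is consistent with the DFA.
(C) 1*(01*01*)*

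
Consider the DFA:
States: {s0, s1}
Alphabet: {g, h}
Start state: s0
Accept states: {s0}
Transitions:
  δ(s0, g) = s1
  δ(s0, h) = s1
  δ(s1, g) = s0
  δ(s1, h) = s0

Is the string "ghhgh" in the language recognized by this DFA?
Processing string "ghhgh":
  s0 --g--> s1
  s1 --h--> s0
  s0 --h--> s1
  s1 --g--> s0
  s0 --h--> s1
Final state: s1
Accept states: {s0}
No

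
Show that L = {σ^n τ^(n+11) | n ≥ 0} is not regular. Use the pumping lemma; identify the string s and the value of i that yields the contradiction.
Assume L is regular with pumping length p. Idea: pumping the σ-block breaks the fixed offset of 11.
Choose s = σ^p τ^(p+11) ∈ L. By the pumping lemma, s = xyz with |xy| ≤ p, |y| > 0, so y = σ^k with k ≥ 1. Then xy²z = σ^(p+k) τ^(p+11). For this to be in L we would need p+11 = (p+k)+11, i.e. k = 0, contradicting k ≥ 1. So xy²z ∉ L.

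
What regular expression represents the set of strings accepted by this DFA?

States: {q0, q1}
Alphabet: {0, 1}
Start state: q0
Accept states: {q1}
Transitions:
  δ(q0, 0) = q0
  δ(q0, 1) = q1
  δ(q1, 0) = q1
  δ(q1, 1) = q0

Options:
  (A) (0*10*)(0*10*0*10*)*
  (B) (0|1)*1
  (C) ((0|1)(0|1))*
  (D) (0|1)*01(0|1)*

Check each option against the DFA on short strings; one disagreement eliminates an option:
  (A) (0*10*)(0*10*0*10*)*: agrees with the DFA on every string of length ≤ 6
  (B) (0|1)*1: on '10' the DFA goes q0 → q1 → q1 and accepts (q1 ∈ Accept), but the regex does not match it → eliminate
  (C) ((0|1)(0|1))*: on ε the DFA stays in q0 and rejects (q0 ∉ Accept), but the regex matches it → eliminate
  (D) (0|1)*01(0|1)*: on '1' the DFA goes q0 → q1 and accepts (q1 ∈ Accept), but the regex does not match it → eliminate
Only (A) is consistent with the DFA.
(A) (0*10*)(0*10*0*10*)*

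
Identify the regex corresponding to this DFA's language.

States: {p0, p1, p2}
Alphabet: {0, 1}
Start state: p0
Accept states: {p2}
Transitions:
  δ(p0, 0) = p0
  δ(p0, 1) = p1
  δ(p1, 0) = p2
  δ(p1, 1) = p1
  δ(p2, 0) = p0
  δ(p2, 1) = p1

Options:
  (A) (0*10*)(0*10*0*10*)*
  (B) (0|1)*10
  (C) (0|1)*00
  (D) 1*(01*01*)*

Check each option against the DFA on short strings; one disagreement eliminates an option:
  (A) (0*10*)(0*10*0*10*)*: on '1' the DFA goes p0 → p1 and rejects (p1 ∉ Accept), but the regex matches it → eliminate
  (B) (0|1)*10: agrees with the DFA on every string of length ≤ 6
  (C) (0|1)*00: on '00' the DFA goes p0 → p0 → p0 and rejects (p0 ∉ Accept), but the regex matches it → eliminate
  (D) 1*(01*01*)*: on ε the DFA stays in p0 and rejects (p0 ∉ Accept), but the regex matches it → eliminate
Only (B) is consistent with the DFA.
(B) (0|1)*10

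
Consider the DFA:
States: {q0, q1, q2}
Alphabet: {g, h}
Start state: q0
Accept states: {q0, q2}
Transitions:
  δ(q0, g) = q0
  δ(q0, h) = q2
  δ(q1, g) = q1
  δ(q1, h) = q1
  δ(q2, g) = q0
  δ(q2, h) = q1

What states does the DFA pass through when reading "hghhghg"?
read 'h': q0 → q2
  read 'g': q2 → q0
  read 'h': q0 → q2
  read 'h': q2 → q1
  read 'g': q1 → q1
  read 'h': q1 → q1
  read 'g': q1 → q1
q0 -> q2 -> q0 -> q2 -> q1 -> q1 -> q1 -> q1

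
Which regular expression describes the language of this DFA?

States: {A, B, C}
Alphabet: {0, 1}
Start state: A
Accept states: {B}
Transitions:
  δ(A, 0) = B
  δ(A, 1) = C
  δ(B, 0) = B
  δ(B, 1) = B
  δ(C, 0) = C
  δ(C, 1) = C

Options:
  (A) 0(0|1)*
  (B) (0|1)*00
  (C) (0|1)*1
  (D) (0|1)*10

Check each option against the DFA on short strings; one disagreement eliminates an option:
  (A) 0(0|1)*: agrees with the DFA on every string of length ≤ 6
  (B) (0|1)*00: on '0' the DFA goes A → B and accepts (B ∈ Accept), but the regex does not match it → eliminate
  (C) (0|1)*1: on '0' the DFA goes A → B and accepts (B ∈ Accept), but the regex does not match it → eliminate
  (D) (0|1)*10: on '0' the DFA goes A → B and accepts (B ∈ Accept), but the regex does not match it → eliminate
Only (A) is consistent with the DFA.
(A) 0(0|1)*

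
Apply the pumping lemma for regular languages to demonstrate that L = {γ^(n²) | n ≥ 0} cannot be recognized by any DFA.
Assume L is regular with pumping length p. Idea: pumping adds a fixed amount, but gaps between consecutive squares grow.
Choose s = γ^(p²) (length p² ≥ p). By the pumping lemma, s = xyz with |xy| ≤ p, |y| > 0, so |y| = k with 1 ≤ k ≤ p. Then |xy²z| = p²+k. Since p² < p²+k ≤ p²+p < (p+1)², the length p²+k lies strictly between consecutive squares, so it is not a perfect square and xy²z ∉ L.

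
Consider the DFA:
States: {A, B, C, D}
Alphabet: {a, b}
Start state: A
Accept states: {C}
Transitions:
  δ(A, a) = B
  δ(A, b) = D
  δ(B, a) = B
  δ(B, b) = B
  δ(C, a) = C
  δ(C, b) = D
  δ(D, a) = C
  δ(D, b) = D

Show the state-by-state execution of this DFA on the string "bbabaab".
read 'b': A → D
  read 'b': D → D
  read 'a': D → C
  read 'b': C → D
  read 'a': D → C
  read 'a': C → C
  read 'b': C → D
A -> D -> D -> C -> D -> C -> C -> D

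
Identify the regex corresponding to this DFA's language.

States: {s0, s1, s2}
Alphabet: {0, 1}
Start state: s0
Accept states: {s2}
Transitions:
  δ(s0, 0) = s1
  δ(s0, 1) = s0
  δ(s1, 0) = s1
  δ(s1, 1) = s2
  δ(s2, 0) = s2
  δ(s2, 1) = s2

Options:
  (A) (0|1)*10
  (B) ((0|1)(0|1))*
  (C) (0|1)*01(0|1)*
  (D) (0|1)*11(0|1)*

Check each option against the DFA on short strings; one disagreement eliminates an option:
  (A) (0|1)*10: on '01' the DFA goes s0 → s1 → s2 and accepts (s2 ∈ Accept), but the regex does not match it → eliminate
  (B) ((0|1)(0|1))*: on ε the DFA stays in s0 and rejects (s0 ∉ Accept), but the regex matches it → eliminate
  (C) (0|1)*01(0|1)*: agrees with the DFA on every string of length ≤ 6
  (D) (0|1)*11(0|1)*: on '01' the DFA goes s0 → s1 → s2 and accepts (s2 ∈ Accept), but the regex does not match it → eliminate
Only (C) is consistent with the DFA.
(C) (0|1)*01(0|1)*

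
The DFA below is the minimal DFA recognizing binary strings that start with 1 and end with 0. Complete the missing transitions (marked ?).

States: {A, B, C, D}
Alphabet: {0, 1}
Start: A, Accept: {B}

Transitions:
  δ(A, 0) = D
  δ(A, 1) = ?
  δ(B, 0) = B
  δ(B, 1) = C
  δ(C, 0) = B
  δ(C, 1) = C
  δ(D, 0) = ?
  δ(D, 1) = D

From the language and accept set, identify what each state tracks — A: no input read; B: started with 1, last symbol 0; C: started with 1, last symbol 1; D: started with 0 (dead).
Each missing δ(q, a) is the state matching the new tracked value after reading a.
δ(A, 1) = C; δ(D, 0) = D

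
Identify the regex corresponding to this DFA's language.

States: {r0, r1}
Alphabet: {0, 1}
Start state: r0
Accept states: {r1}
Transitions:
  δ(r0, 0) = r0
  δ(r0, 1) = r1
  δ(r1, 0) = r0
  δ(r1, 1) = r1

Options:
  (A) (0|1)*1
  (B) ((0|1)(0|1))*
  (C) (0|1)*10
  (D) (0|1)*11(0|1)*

Check each option against the DFA on short strings; one disagreement eliminates an option:
  (A) (0|1)*1: agrees with the DFA on every string of length ≤ 6
  (B) ((0|1)(0|1))*: on ε the DFA stays in r0 and rejects (r0 ∉ Accept), but the regex matches it → eliminate
  (C) (0|1)*10: on '1' the DFA goes r0 → r1 and accepts (r1 ∈ Accept), but the regex does not match it → eliminate
  (D) (0|1)*11(0|1)*: on '1' the DFA goes r0 → r1 and accepts (r1 ∈ Accept), but the regex does not match it → eliminate
Only (A) is consistent with the DFA.
(A) (0|1)*1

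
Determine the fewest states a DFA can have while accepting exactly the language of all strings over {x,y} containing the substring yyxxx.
By Myhill–Nerode, count the distinguishable equivalence classes: 6 classes — one per longest suffix of the input that is a prefix of 'yyxxx' (lengths 0 through 4), plus an absorbing 'already seen yyxxx' class.
6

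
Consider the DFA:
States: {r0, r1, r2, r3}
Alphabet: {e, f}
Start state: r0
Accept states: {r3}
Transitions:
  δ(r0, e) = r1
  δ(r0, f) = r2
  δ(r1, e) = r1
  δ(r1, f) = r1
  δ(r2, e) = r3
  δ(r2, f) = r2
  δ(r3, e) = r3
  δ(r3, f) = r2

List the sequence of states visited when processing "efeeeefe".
read 'e': r0 → r1
  read 'f': r1 → r1
  read 'e': r1 → r1
  read 'e': r1 → r1
  read 'e': r1 → r1
  read 'e': r1 → r1
  read 'f': r1 → r1
  read 'e': r1 → r1
r0 -> r1 -> r1 -> r1 -> r1 -> r1 -> r1 -> r1 -> r1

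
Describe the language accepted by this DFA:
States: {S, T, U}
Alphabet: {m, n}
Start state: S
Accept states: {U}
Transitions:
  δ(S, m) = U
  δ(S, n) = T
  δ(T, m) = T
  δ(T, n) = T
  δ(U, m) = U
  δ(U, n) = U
Testing a few strings:
  'mmn' → accept
  'n' → reject
  'm' → accept
  'nmn' → reject
State roles: S=no input read; T=started with n (dead); U=started with m
All strings over {m,n} starting with m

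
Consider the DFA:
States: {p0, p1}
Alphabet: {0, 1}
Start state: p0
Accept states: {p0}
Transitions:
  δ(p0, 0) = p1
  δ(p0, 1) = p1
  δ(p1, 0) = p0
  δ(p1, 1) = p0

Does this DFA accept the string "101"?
Processing string "101":
  p0 --1--> p1
  p1 --0--> p0
  p0 --1--> p1
Final state: p1
Accept states: {p0}
No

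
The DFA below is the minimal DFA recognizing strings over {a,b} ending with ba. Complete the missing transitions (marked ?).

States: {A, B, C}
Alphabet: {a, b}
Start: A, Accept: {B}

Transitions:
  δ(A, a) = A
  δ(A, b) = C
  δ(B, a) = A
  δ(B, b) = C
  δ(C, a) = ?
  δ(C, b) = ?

From the language and accept set, identify what each state tracks — A: no suffix match; B: suffix is ba; C: one trailing b.
Each missing δ(q, a) is the state matching the new tracked value after reading a.
δ(C, a) = B; δ(C, b) = C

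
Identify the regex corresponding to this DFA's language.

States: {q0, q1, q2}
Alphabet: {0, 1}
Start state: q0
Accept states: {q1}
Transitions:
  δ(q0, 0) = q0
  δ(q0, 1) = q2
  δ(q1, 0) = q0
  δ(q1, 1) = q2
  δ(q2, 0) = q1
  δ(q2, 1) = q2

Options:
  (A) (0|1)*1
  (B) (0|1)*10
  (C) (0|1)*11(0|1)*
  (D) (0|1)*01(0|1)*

Check each option against the DFA on short strings; one disagreement eliminates an option:
  (A) (0|1)*1: on '1' the DFA goes q0 → q2 and rejects (q2 ∉ Accept), but the regex matches it → eliminate
  (B) (0|1)*10: agrees with the DFA on every string of length ≤ 6
  (C) (0|1)*11(0|1)*: on '10' the DFA goes q0 → q2 → q1 and accepts (q1 ∈ Accept), but the regex does not match it → eliminate
  (D) (0|1)*01(0|1)*: on '01' the DFA goes q0 → q0 → q2 and rejects (q2 ∉ Accept), but the regex matches it → eliminate
Only (B) is consistent with the DFA.
(B) (0|1)*10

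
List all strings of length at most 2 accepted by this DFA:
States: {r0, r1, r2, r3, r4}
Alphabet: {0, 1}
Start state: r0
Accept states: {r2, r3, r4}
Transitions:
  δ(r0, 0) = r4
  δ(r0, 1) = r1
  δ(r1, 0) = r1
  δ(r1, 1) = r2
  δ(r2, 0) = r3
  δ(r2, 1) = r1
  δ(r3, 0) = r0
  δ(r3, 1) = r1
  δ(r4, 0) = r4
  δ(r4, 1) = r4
0, 00, 01, 11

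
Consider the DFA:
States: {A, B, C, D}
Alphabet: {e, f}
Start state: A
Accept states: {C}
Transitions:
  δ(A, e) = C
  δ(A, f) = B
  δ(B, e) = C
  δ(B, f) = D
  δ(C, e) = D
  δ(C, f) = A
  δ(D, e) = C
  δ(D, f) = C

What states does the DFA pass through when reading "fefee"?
read 'f': A → B
  read 'e': B → C
  read 'f': C → A
  read 'e': A → C
  read 'e': C → D
A -> B -> C -> A -> C -> D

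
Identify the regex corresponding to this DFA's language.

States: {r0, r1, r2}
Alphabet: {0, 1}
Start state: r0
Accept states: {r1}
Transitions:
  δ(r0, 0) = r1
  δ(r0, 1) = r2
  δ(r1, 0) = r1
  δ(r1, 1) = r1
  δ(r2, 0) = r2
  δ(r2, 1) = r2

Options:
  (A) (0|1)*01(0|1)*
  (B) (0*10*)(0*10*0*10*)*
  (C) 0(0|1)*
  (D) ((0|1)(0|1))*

Check each option against the DFA on short strings; one disagreement eliminates an option:
  (A) (0|1)*01(0|1)*: on '0' the DFA goes r0 → r1 and accepts (r1 ∈ Accept), but the regex does not match it → eliminate
  (B) (0*10*)(0*10*0*10*)*: on '0' the DFA goes r0 → r1 and accepts (r1 ∈ Accept), but the regex does not match it → eliminate
  (C) 0(0|1)*: agrees with the DFA on every string of length ≤ 6
  (D) ((0|1)(0|1))*: on ε the DFA stays in r0 and rejects (r0 ∉ Accept), but the regex matches it → eliminate
Only (C) is consistent with the DFA.
(C) 0(0|1)*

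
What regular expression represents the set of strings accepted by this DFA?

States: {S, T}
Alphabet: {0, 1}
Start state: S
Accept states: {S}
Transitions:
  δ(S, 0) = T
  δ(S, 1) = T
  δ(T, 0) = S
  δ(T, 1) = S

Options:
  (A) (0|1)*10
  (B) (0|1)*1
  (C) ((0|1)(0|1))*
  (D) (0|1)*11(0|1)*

Check each option against the DFA on short strings; one disagreement eliminates an option:
  (A) (0|1)*10: on ε the DFA stays in S and accepts (S ∈ Accept), but the regex does not match it → eliminate
  (B) (0|1)*1: on ε the DFA stays in S and accepts (S ∈ Accept), but the regex does not match it → eliminate
  (C) ((0|1)(0|1))*: agrees with the DFA on every string of length ≤ 6
  (D) (0|1)*11(0|1)*: on ε the DFA stays in S and accepts (S ∈ Accept), but the regex does not match it → eliminate
Only (C) is consistent with the DFA.
(C) ((0|1)(0|1))*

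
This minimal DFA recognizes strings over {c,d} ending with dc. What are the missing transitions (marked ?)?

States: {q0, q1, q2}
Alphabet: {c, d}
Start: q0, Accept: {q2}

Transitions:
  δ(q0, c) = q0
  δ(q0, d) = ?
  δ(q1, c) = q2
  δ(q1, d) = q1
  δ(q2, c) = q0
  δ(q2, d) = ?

From the language and accept set, identify what each state tracks — q0: no suffix match; q1: one trailing d; q2: suffix is dc.
Each missing δ(q, a) is the state matching the new tracked value after reading a.
δ(q0, d) = q1; δ(q2, d) = q1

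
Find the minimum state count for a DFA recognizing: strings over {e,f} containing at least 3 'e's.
By Myhill–Nerode, count the distinguishable equivalence classes: 4 classes — having seen 0, 1, 2, or ≥3 copies of 'e'; any two classes i < j (j ≤ 3) are distinguished by the string e^(3−j), which takes class j to 3 copies (accepted) but leaves class i below 3 (rejected).
4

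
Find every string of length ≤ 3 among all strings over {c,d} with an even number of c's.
ε, d, cc, dd, ccd, cdc, dcc, ddd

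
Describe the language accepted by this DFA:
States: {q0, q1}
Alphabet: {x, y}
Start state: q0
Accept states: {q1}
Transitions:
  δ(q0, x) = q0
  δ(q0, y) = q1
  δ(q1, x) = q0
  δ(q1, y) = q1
Testing a few strings:
  'xy' → accept
  'yxy' → accept
  'xx' → reject
  'y' → accept
State roles: q0=last symbol not y; q1=last symbol is y
All strings over {x,y} ending with y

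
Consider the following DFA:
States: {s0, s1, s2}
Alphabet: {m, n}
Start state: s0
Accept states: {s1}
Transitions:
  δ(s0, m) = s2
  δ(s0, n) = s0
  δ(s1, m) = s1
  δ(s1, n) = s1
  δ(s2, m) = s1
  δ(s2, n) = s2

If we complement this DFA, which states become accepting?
Complement accept states = All states \ Original accept states
= {s0, s1, s2} \ {s1}
{s0, s2}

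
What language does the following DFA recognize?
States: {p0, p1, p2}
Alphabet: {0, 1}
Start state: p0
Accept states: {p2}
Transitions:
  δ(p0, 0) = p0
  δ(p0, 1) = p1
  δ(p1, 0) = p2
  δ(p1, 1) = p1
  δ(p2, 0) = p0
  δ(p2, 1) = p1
Testing a few strings:
  '1110' → accept
  '1001' → reject
  '01' → reject
  '1' → reject
State roles: p0=no suffix match; p1=one trailing 1; p2=suffix is 10
All binary strings ending with 10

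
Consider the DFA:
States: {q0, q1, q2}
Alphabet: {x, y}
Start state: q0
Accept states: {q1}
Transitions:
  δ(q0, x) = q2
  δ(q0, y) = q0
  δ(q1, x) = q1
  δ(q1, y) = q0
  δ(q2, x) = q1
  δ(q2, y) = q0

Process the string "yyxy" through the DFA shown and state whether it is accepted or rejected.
Processing string "yyxy":
  q0 --y--> q0
  q0 --y--> q0
  q0 --x--> q2
  q2 --y--> q0
Final state: q0
Accept states: {q1}
No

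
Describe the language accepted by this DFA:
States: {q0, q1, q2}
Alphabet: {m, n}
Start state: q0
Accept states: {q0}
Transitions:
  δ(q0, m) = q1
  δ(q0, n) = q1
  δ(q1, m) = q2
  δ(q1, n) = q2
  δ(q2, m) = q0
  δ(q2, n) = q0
Testing a few strings:
  'nmm' → accept
  'n' → reject
  'nmnn' → reject
  'm' → reject
State roles: q0=length ≡ 0 (mod 3); q1=length ≡ 1 (mod 3); q2=length ≡ 2 (mod 3)
All strings over {m,n} whose length is a multiple of 3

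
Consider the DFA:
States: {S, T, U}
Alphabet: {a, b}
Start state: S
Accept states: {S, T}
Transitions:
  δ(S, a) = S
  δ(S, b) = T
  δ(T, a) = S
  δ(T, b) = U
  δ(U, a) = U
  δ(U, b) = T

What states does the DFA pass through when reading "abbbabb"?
read 'a': S → S
  read 'b': S → T
  read 'b': T → U
  read 'b': U → T
  read 'a': T → S
  read 'b': S → T
  read 'b': T → U
S -> S -> T -> U -> T -> S -> T -> U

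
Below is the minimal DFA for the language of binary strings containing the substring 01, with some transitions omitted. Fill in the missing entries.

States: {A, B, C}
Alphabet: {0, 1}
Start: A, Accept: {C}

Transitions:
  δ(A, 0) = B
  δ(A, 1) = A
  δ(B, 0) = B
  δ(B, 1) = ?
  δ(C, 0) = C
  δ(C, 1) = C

From the language and accept set, identify what each state tracks — A: no 0 seen yet; B: seen a 0, waiting for 1; C: substring 01 seen.
Each missing δ(q, a) is the state matching the new tracked value after reading a.
δ(B, 1) = C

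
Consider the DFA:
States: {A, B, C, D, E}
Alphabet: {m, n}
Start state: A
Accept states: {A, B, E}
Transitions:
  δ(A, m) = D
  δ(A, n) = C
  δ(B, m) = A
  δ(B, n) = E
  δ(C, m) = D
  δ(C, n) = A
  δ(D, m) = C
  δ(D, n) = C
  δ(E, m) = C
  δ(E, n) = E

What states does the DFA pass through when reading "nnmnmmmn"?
read 'n': A → C
  read 'n': C → A
  read 'm': A → D
  read 'n': D → C
  read 'm': C → D
  read 'm': D → C
  read 'm': C → D
  read 'n': D → C
A -> C -> A -> D -> C -> D -> C -> D -> C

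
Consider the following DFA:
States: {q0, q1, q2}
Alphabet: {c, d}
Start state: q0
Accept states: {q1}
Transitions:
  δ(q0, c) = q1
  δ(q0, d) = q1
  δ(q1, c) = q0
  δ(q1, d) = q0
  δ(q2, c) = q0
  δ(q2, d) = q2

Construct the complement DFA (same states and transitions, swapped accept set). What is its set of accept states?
Complement accept states = All states \ Original accept states
= {q0, q1, q2} \ {q1}
{q0, q2}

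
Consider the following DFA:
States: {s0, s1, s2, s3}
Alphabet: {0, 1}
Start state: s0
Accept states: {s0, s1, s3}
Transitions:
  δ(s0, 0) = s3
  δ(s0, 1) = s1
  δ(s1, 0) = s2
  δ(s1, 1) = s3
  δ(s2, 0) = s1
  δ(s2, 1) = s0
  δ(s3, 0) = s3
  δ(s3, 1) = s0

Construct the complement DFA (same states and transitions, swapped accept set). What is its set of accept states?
Complement accept states = All states \ Original accept states
= {s0, s1, s2, s3} \ {s0, s1, s3}
{s2}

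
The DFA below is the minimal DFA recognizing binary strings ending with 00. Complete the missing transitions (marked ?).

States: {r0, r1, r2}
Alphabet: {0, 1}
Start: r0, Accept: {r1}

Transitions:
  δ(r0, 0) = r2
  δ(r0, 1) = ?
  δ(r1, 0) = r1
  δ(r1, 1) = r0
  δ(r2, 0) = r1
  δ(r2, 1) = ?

From the language and accept set, identify what each state tracks — r0: last symbol not 0; r1: two trailing 0's; r2: one trailing 0.
Each missing δ(q, a) is the state matching the new tracked value after reading a.
δ(r0, 1) = r0; δ(r2, 1) = r0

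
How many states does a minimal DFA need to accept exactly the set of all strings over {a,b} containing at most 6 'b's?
By Myhill–Nerode, count the distinguishable equivalence classes: 8 classes — having seen 0, 1, …, 6, or >6 copies of 'b'; counts 0 through 6 are accepting and >6 is dead.
8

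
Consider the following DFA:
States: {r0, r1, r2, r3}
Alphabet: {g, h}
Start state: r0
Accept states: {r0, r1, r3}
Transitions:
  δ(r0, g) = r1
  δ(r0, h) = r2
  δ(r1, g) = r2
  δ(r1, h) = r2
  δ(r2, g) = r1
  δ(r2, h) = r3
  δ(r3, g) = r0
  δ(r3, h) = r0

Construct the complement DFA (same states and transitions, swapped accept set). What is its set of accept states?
Complement accept states = All states \ Original accept states
= {r0, r1, r2, r3} \ {r0, r1, r3}
{r2}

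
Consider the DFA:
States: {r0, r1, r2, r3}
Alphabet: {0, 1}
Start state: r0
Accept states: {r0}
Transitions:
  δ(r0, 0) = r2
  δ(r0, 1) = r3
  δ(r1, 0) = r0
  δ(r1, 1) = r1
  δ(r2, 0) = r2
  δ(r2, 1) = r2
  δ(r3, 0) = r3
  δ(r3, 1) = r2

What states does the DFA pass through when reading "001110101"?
read '0': r0 → r2
  read '0': r2 → r2
  read '1': r2 → r2
  read '1': r2 → r2
  read '1': r2 → r2
  read '0': r2 → r2
  read '1': r2 → r2
  read '0': r2 → r2
  read '1': r2 → r2
r0 -> r2 -> r2 -> r2 -> r2 -> r2 -> r2 -> r2 -> r2 -> r2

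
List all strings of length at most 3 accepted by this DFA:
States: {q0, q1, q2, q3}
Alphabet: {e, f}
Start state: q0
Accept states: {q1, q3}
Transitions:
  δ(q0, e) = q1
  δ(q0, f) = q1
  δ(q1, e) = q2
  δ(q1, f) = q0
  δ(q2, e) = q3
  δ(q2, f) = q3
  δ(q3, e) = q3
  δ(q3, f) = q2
e, f, eee, eef, efe, eff, fee, fef, ffe, fff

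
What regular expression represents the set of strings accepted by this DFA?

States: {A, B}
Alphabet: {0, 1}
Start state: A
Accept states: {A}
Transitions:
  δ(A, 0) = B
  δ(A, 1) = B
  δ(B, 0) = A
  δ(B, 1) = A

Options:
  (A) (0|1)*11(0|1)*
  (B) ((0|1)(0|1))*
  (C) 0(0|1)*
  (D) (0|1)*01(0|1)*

Check each option against the DFA on short strings; one disagreement eliminates an option:
  (A) (0|1)*11(0|1)*: on ε the DFA stays in A and accepts (A ∈ Accept), but the regex does not match it → eliminate
  (B) ((0|1)(0|1))*: agrees with the DFA on every string of length ≤ 6
  (C) 0(0|1)*: on ε the DFA stays in A and accepts (A ∈ Accept), but the regex does not match it → eliminate
  (D) (0|1)*01(0|1)*: on ε the DFA stays in A and accepts (A ∈ Accept), but the regex does not match it → eliminate
Only (B) is consistent with the DFA.
(B) ((0|1)(0|1))*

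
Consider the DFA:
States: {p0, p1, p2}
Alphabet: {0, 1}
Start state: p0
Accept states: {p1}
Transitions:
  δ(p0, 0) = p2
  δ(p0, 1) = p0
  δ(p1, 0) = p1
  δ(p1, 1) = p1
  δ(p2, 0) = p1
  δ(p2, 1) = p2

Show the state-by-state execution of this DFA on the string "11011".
read '1': p0 → p0
  read '1': p0 → p0
  read '0': p0 → p2
  read '1': p2 → p2
  read '1': p2 → p2
p0 -> p0 -> p0 -> p2 -> p2 -> p2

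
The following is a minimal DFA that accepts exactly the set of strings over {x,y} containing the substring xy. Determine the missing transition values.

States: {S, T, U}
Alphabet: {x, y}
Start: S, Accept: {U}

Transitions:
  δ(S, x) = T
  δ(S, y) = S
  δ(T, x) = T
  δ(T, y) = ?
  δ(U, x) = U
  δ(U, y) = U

From the language and accept set, identify what each state tracks — S: no x seen yet; T: seen a x, waiting for y; U: substring xy seen.
Each missing δ(q, a) is the state matching the new tracked value after reading a.
δ(T, y) = U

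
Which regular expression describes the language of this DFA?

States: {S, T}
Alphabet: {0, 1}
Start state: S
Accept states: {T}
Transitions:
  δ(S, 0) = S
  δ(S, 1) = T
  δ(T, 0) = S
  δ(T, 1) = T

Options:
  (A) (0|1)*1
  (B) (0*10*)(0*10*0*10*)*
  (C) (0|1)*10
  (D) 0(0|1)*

Check each option against the DFA on short strings; one disagreement eliminates an option:
  (A) (0|1)*1: agrees with the DFA on every string of length ≤ 6
  (B) (0*10*)(0*10*0*10*)*: on '10' the DFA goes S → T → S and rejects (S ∉ Accept), but the regex matches it → eliminate
  (C) (0|1)*10: on '1' the DFA goes S → T and accepts (T ∈ Accept), but the regex does not match it → eliminate
  (D) 0(0|1)*: on '0' the DFA goes S → S and rejects (S ∉ Accept), but the regex matches it → eliminate
Only (A) is consistent with the DFA.
(A) (0|1)*1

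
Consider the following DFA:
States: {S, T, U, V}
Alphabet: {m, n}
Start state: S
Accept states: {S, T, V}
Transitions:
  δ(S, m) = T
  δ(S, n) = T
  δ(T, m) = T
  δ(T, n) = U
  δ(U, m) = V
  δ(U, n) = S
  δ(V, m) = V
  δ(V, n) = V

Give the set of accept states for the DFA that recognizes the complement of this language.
Complement accept states = All states \ Original accept states
= {S, T, U, V} \ {S, T, V}
{U}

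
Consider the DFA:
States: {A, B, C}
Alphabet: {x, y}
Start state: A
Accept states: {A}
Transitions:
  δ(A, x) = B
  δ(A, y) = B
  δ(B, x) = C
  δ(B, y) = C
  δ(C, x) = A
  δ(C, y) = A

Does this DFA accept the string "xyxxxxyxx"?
Processing string "xyxxxxyxx":
  A --x--> B
  B --y--> C
  C --x--> A
  A --x--> B
  B --x--> C
  C --x--> A
  A --y--> B
  B --x--> C
  C --x--> A
Final state: A
Accept states: {A}
Yes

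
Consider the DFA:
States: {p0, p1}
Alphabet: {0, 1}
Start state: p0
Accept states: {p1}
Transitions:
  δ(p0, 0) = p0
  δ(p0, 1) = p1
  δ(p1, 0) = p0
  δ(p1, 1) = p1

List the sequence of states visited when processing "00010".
read '0': p0 → p0
  read '0': p0 → p0
  read '0': p0 → p0
  read '1': p0 → p1
  read '0': p1 → p0
p0 -> p0 -> p0 -> p0 -> p1 -> p0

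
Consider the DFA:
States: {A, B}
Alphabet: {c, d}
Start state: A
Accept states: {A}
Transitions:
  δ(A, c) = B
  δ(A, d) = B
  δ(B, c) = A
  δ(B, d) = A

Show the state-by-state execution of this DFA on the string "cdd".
read 'c': A → B
  read 'd': B → A
  read 'd': A → B
A -> B -> A -> B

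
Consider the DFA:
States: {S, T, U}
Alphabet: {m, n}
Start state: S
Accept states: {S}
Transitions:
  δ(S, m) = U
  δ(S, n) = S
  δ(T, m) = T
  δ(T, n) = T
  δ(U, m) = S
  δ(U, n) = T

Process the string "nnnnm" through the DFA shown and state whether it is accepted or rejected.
Processing string "nnnnm":
  S --n--> S
  S --n--> S
  S --n--> S
  S --n--> S
  S --m--> U
Final state: U
Accept states: {S}
No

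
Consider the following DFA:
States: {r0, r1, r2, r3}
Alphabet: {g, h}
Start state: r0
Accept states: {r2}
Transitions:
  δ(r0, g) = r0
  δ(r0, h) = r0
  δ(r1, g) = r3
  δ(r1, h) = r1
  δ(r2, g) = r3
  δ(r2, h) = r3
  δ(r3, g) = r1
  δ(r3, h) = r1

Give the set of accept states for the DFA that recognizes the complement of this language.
Complement accept states = All states \ Original accept states
= {r0, r1, r2, r3} \ {r2}
{r0, r1, r3}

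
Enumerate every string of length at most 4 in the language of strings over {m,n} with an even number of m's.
ε, n, mm, nn, mmn, mnm, nmm, nnn, mmmm, mmnn, mnmn, mnnm, nmmn, nmnm, nnmm, nnnn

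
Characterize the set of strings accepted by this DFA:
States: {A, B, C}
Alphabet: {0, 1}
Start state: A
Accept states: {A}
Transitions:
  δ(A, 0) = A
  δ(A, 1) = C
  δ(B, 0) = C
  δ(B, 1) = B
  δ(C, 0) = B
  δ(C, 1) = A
Testing a few strings:
  '11' → accept
  '0110' → accept
  '1100' → accept
  '010' → reject
State roles: A=value ≡ 0 (mod 3); B=value ≡ 2 (mod 3); C=value ≡ 1 (mod 3)
All binary strings representing a multiple of 3 (read in base 2; leading zeros allowed and ε counts as 0)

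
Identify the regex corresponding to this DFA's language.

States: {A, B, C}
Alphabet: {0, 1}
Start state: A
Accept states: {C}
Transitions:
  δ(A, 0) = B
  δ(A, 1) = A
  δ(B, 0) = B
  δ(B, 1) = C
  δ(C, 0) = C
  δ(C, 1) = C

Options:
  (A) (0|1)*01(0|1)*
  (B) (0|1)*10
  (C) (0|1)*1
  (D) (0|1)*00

Check each option against the DFA on short strings; one disagreement eliminates an option:
  (A) (0|1)*01(0|1)*: agrees with the DFA on every string of length ≤ 6
  (B) (0|1)*10: on '01' the DFA goes A → B → C and accepts (C ∈ Accept), but the regex does not match it → eliminate
  (C) (0|1)*1: on '1' the DFA goes A → A and rejects (A ∉ Accept), but the regex matches it → eliminate
  (D) (0|1)*00: on '00' the DFA goes A → B → B and rejects (B ∉ Accept), but the regex matches it → eliminate
Only (A) is consistent with the DFA.
(A) (0|1)*01(0|1)*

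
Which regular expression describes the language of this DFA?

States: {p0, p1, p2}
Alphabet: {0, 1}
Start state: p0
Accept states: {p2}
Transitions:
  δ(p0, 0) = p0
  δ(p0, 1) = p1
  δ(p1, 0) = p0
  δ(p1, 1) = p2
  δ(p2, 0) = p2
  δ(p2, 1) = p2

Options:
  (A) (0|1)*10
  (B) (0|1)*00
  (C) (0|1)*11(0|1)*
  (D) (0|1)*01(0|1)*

Check each option against the DFA on short strings; one disagreement eliminates an option:
  (A) (0|1)*10: on '10' the DFA goes p0 → p1 → p0 and rejects (p0 ∉ Accept), but the regex matches it → eliminate
  (B) (0|1)*00: on '00' the DFA goes p0 → p0 → p0 and rejects (p0 ∉ Accept), but the regex matches it → eliminate
  (C) (0|1)*11(0|1)*: agrees with the DFA on every string of length ≤ 6
  (D) (0|1)*01(0|1)*: on '01' the DFA goes p0 → p0 → p1 and rejects (p1 ∉ Accept), but the regex matches it → eliminate
Only (C) is consistent with the DFA.
(C) (0|1)*11(0|1)*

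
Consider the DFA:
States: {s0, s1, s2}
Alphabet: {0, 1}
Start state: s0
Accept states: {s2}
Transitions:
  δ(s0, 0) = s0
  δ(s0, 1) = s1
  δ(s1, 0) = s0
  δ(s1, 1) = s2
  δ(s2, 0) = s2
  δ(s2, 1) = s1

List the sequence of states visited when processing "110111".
read '1': s0 → s1
  read '1': s1 → s2
  read '0': s2 → s2
  read '1': s2 → s1
  read '1': s1 → s2
  read '1': s2 → s1
s0 -> s1 -> s2 -> s2 -> s1 -> s2 -> s1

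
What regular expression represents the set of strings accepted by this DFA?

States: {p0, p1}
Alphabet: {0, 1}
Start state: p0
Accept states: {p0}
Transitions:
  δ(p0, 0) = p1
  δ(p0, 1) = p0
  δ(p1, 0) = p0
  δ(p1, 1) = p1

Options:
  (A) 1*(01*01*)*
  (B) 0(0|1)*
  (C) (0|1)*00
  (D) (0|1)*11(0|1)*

Check each option against the DFA on short strings; one disagreement eliminates an option:
  (A) 1*(01*01*)*: agrees with the DFA on every string of length ≤ 6
  (B) 0(0|1)*: on ε the DFA stays in p0 and accepts (p0 ∈ Accept), but the regex does not match it → eliminate
  (C) (0|1)*00: on ε the DFA stays in p0 and accepts (p0 ∈ Accept), but the regex does not match it → eliminate
  (D) (0|1)*11(0|1)*: on ε the DFA stays in p0 and accepts (p0 ∈ Accept), but the regex does not match it → eliminate
Only (A) is consistent with the DFA.
(A) 1*(01*01*)*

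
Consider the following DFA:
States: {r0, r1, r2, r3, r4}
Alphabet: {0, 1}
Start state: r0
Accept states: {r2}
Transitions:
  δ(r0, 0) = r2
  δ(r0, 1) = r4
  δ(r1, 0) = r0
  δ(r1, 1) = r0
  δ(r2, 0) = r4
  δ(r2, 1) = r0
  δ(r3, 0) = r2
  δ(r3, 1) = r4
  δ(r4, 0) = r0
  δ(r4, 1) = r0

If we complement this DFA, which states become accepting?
Complement accept states = All states \ Original accept states
= {r0, r1, r2, r3, r4} \ {r2}
{r0, r1, r3, r4}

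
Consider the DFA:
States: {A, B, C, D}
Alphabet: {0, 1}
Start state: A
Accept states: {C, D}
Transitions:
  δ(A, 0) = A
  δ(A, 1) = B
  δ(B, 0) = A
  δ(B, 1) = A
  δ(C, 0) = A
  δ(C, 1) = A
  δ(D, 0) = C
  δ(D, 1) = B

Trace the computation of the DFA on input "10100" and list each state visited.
read '1': A → B
  read '0': B → A
  read '1': A → B
  read '0': B → A
  read '0': A → A
A -> B -> A -> B -> A -> A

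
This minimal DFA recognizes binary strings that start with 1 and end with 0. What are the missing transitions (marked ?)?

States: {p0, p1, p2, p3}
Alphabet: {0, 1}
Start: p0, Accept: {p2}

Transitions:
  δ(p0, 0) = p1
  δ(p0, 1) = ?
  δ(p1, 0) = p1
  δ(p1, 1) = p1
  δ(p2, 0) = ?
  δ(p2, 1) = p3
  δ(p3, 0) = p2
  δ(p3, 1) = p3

From the language and accept set, identify what each state tracks — p0: no input read; p1: started with 0 (dead); p2: started with 1, last symbol 0; p3: started with 1, last symbol 1.
Each missing δ(q, a) is the state matching the new tracked value after reading a.
δ(p0, 1) = p3; δ(p2, 0) = p2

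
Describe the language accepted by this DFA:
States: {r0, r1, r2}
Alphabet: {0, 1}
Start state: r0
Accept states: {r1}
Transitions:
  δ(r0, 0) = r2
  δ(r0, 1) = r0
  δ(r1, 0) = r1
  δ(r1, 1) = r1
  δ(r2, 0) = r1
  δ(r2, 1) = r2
Testing a few strings:
  '111' → reject
  '1' → reject
  '001' → accept
  '10' → reject
State roles: r0=zero 0's seen; r1=≥ two 0's seen; r2=one 0 seen
All binary strings containing at least two 0's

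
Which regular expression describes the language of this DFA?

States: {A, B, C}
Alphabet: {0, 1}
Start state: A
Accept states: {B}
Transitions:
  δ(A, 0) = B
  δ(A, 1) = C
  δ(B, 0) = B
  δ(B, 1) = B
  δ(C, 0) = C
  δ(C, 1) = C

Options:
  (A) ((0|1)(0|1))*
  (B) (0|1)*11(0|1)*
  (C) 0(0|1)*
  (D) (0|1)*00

Check each option against the DFA on short strings; one disagreement eliminates an option:
  (A) ((0|1)(0|1))*: on ε the DFA stays in A and rejects (A ∉ Accept), but the regex matches it → eliminate
  (B) (0|1)*11(0|1)*: on '0' the DFA goes A → B and accepts (B ∈ Accept), but the regex does not match it → eliminate
  (C) 0(0|1)*: agrees with the DFA on every string of length ≤ 6
  (D) (0|1)*00: on '0' the DFA goes A → B and accepts (B ∈ Accept), but the regex does not match it → eliminate
Only (C) is consistent with the DFA.
(C) 0(0|1)*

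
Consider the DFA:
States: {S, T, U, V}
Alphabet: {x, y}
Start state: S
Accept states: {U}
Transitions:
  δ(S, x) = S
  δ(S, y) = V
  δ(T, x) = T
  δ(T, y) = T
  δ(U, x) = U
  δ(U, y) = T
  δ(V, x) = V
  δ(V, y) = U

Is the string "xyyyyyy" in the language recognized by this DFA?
Processing string "xyyyyyy":
  S --x--> S
  S --y--> V
  V --y--> U
  U --y--> T
  T --y--> T
  T --y--> T
  T --y--> T
Final state: T
Accept states: {U}
No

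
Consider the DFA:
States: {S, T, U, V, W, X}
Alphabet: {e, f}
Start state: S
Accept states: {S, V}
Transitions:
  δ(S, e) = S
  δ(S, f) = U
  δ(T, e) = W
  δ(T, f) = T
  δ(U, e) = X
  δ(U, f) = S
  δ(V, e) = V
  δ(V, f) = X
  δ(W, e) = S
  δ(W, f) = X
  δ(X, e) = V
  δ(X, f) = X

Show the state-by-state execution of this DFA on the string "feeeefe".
read 'f': S → U
  read 'e': U → X
  read 'e': X → V
  read 'e': V → V
  read 'e': V → V
  read 'f': V → X
  read 'e': X → V
S -> U -> X -> V -> V -> V -> X -> V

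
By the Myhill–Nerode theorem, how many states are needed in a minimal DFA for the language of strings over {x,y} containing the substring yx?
By Myhill–Nerode, count the distinguishable equivalence classes: 3 classes — one per longest suffix of the input that is a prefix of 'yx' (lengths 0 through 1), plus an absorbing 'already seen yx' class.
3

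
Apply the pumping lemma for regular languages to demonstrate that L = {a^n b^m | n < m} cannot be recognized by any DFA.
Assume L is regular with pumping length p. Idea: pumping up the a-block makes the a-count reach the b-count.
Choose s = a^p b^(p+1) ∈ L. By the pumping lemma, s = xyz with |xy| ≤ p, |y| > 0, so y = a^k with k ≥ 1. Then xy²z = a^(p+k) b^(p+1). Since p+k ≥ p+1, the number of a's is no longer strictly less than the number of b's, so xy²z ∉ L.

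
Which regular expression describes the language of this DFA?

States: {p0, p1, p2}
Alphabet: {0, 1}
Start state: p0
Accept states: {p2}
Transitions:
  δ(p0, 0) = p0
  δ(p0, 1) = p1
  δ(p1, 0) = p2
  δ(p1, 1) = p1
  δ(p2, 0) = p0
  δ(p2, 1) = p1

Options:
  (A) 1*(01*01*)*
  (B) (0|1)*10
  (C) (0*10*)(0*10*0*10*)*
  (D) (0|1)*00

Check each option against the DFA on short strings; one disagreement eliminates an option:
  (A) 1*(01*01*)*: on ε the DFA stays in p0 and rejects (p0 ∉ Accept), but the regex matches it → eliminate
  (B) (0|1)*10: agrees with the DFA on every string of length ≤ 6
  (C) (0*10*)(0*10*0*10*)*: on '1' the DFA goes p0 → p1 and rejects (p1 ∉ Accept), but the regex matches it → eliminate
  (D) (0|1)*00: on '00' the DFA goes p0 → p0 → p0 and rejects (p0 ∉ Accept), but the regex matches it → eliminate
Only (B) is consistent with the DFA.
(B) (0|1)*10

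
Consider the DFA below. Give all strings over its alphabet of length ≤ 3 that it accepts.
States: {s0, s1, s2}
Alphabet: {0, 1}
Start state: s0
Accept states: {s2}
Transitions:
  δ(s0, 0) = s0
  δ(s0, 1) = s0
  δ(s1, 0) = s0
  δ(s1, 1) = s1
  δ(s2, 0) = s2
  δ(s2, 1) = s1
None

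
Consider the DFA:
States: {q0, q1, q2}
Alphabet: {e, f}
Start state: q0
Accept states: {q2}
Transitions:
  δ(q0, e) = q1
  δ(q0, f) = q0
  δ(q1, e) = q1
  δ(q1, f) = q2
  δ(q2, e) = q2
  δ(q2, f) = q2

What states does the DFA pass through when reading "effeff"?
read 'e': q0 → q1
  read 'f': q1 → q2
  read 'f': q2 → q2
  read 'e': q2 → q2
  read 'f': q2 → q2
  read 'f': q2 → q2
q0 -> q1 -> q2 -> q2 -> q2 -> q2 -> q2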